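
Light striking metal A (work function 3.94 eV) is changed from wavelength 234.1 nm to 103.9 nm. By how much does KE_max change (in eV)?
6.6368 eV

Using Einstein's equation: KE_max = hc/λ - φ

For λ₁ = 234.1 nm:
KE₁ = hc/λ₁ - φ = 5.2962 - 3.94 = 1.3562 eV

For λ₂ = 103.9 nm:
KE₂ = hc/λ₂ - φ = 11.9330 - 3.94 = 7.9930 eV

Change in KE:
ΔKE = KE₂ - KE₁ = 7.9930 - 1.3562 = 6.6368 eV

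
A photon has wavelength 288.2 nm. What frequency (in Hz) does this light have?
1.0402e+15 Hz

Using the wave equation: c = fλ

Solving for frequency:
f = c/λ = (3×10⁸ m/s) / (288.2×10⁻⁹ m)
f = 1.0402e+15 Hz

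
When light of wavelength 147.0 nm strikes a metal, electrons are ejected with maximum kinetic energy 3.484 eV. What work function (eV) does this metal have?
4.95 eV

From Einstein's photoelectric equation: KE_max = hf - φ = hc/λ - φ

Rearranging for φ:
φ = hc/λ - KE_max

Calculate photon energy:
E_photon = hc/λ = 8.4343 eV

Therefore:
φ = 8.4343 - 3.484 = 4.95 eV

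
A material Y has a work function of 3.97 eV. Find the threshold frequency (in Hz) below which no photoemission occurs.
9.5994e+14 Hz

The threshold frequency is when the photon energy equals the work function:
hf₀ = φ

Solving for f₀:
f₀ = φ/h = (3.97 eV × 1.602×10⁻¹⁹ J/eV) / (6.626×10⁻³⁴ J·s)
f₀ = 9.5994e+14 Hz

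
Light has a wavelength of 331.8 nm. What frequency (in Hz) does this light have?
9.0353e+14 Hz

Using the wave equation: c = fλ

Solving for frequency:
f = c/λ = (3×10⁸ m/s) / (331.8×10⁻⁹ m)
f = 9.0353e+14 Hz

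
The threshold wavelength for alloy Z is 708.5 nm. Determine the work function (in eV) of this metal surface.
1.75 eV

At the threshold wavelength, photon energy equals work function:
φ = hc/λ₀

Calculating:
φ = (6.626×10⁻³⁴ J·s)(3×10⁸ m/s) / (708.5×10⁻⁹ m)
φ = 1.75 eV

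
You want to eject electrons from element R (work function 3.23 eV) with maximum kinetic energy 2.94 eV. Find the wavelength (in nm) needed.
200.95 nm

From Einstein's equation: KE_max = hc/λ - φ

Rearranging for λ:
hc/λ = KE_max + φ
λ = hc/(KE_max + φ)

Required photon energy:
E_photon = KE_max + φ = 2.94 + 3.23 = 6.17 eV

Required wavelength:
λ = hc/E_photon = (6.626×10⁻³⁴)(3×10⁸) / (6.17 × 1.602×10⁻¹⁹)
λ = 200.95 nm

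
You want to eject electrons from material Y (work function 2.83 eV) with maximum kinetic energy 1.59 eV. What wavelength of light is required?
280.51 nm

From Einstein's equation: KE_max = hc/λ - φ

Rearranging for λ:
hc/λ = KE_max + φ
λ = hc/(KE_max + φ)

Required photon energy:
E_photon = KE_max + φ = 1.59 + 2.83 = 4.42 eV

Required wavelength:
λ = hc/E_photon = (6.626×10⁻³⁴)(3×10⁸) / (4.42 × 1.602×10⁻¹⁹)
λ = 280.51 nm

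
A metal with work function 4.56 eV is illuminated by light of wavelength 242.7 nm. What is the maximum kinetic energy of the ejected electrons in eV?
0.5485 eV

Using Einstein's photoelectric equation: KE_max = hf - φ = hc/λ - φ

First, calculate the photon energy:
E_photon = hc/λ = (6.626×10⁻³⁴ J·s)(3×10⁸ m/s) / (242.7×10⁻⁹ m)
E_photon = 5.1085 eV

Then, the maximum kinetic energy:
KE_max = E_photon - φ = 5.1085 eV - 4.56 eV = 0.5485 eV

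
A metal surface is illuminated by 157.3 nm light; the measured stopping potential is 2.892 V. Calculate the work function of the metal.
4.99 eV

The stopping potential gives the maximum kinetic energy: KE_max = eV_s = 2.892 eV

From Einstein's photoelectric equation: KE_max = hc/λ - φ
Rearranging: φ = hc/λ - KE_max

Calculate photon energy:
E_photon = hc/λ = (6.626×10⁻³⁴ J·s)(3×10⁸ m/s) / (157.3×10⁻⁹ m) = 7.8820 eV

Therefore:
φ = 7.8820 - 2.892 = 4.99 eV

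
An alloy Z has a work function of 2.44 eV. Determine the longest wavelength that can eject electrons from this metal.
508.13 nm

The threshold wavelength is when the photon energy equals the work function:
hc/λ₀ = φ

Solving for λ₀:
λ₀ = hc/φ = (6.626×10⁻³⁴ J·s)(3×10⁸ m/s) / (2.44 eV × 1.602×10⁻¹⁹ J/eV)
λ₀ = 508.13 nm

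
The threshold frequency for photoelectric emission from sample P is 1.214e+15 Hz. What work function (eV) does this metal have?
5.02 eV

At the threshold frequency, photon energy equals work function:
φ = hf₀

Calculating:
φ = (6.626×10⁻³⁴ J·s)(1.214e+15 Hz)
φ = 5.02 eV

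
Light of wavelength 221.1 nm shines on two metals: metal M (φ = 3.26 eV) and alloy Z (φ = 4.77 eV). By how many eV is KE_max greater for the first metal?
1.5100 eV

Using KE_max = hc/λ - φ for each metal:

Photon energy: E = hc/λ = 5.6076 eV

For metal M (φ₁ = 3.26 eV):
KE₁ = E - φ₁ = 5.6076 - 3.26 = 2.3476 eV

For alloy Z (φ₂ = 4.77 eV):
KE₂ = E - φ₂ = 5.6076 - 4.77 = 0.8376 eV

Difference:
ΔKE = KE₁ - KE₂ = 2.3476 - 0.8376 = 1.5100 eV

Note: The difference equals the difference in work functions: 4.77 - 3.26 = 1.51 eV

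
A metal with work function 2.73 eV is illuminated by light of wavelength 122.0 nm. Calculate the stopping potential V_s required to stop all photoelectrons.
7.4326 V

The stopping potential V_s satisfies: eV_s = KE_max

First, find KE_max using Einstein's equation:
E_photon = hc/λ = 10.1626 eV
KE_max = E_photon - φ = 10.1626 - 2.73 = 7.4326 eV

Since eV_s = KE_max:
V_s = KE_max/e = 7.4326 V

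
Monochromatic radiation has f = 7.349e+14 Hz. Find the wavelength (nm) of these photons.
407.94 nm

Using the wave equation: c = fλ

Solving for wavelength:
λ = c/f = (3×10⁸ m/s) / (7.349e+14 Hz)
λ = 407.94 nm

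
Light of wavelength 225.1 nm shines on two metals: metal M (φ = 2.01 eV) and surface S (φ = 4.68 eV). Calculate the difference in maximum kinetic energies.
2.6700 eV

Using KE_max = hc/λ - φ for each metal:

Photon energy: E = hc/λ = 5.5080 eV

For metal M (φ₁ = 2.01 eV):
KE₁ = E - φ₁ = 5.5080 - 2.01 = 3.4980 eV

For surface S (φ₂ = 4.68 eV):
KE₂ = E - φ₂ = 5.5080 - 4.68 = 0.8280 eV

Difference:
ΔKE = KE₁ - KE₂ = 3.4980 - 0.8280 = 2.6700 eV

Note: The difference equals the difference in work functions: 4.68 - 2.01 = 2.67 eV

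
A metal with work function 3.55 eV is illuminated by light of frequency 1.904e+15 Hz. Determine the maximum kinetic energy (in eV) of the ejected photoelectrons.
4.3243 eV

Using Einstein's photoelectric equation: KE_max = hf - φ

First, calculate the photon energy:
E_photon = hf = (6.626×10⁻³⁴ J·s)(1.904e+15 Hz)
E_photon = 7.8743 eV

Then, the maximum kinetic energy:
KE_max = E_photon - φ = 7.8743 eV - 3.55 eV = 4.3243 eV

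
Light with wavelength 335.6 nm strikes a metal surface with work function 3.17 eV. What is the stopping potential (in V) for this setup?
0.5244 V

The stopping potential V_s satisfies: eV_s = KE_max

First, find KE_max using Einstein's equation:
E_photon = hc/λ = 3.6944 eV
KE_max = E_photon - φ = 3.6944 - 3.17 = 0.5244 eV

Since eV_s = KE_max:
V_s = KE_max/e = 0.5244 V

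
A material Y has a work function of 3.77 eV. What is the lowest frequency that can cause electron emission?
9.1158e+14 Hz

The threshold frequency is when the photon energy equals the work function:
hf₀ = φ

Solving for f₀:
f₀ = φ/h = (3.77 eV × 1.602×10⁻¹⁹ J/eV) / (6.626×10⁻³⁴ J·s)
f₀ = 9.1158e+14 Hz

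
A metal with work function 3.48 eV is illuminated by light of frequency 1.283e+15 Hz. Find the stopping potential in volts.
1.8261 V

The stopping potential V_s satisfies: eV_s = KE_max

First, find KE_max using Einstein's equation:
E_photon = hf = (6.626×10⁻³⁴ J·s)(1.283e+15 Hz) = 5.3061 eV
KE_max = E_photon - φ = 5.3061 - 3.48 = 1.8261 eV

Since eV_s = KE_max:
V_s = KE_max/e = 1.8261 V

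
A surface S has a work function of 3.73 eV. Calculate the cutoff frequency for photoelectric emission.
9.0191e+14 Hz

The threshold frequency is when the photon energy equals the work function:
hf₀ = φ

Solving for f₀:
f₀ = φ/h = (3.73 eV × 1.602×10⁻¹⁹ J/eV) / (6.626×10⁻³⁴ J·s)
f₀ = 9.0191e+14 Hz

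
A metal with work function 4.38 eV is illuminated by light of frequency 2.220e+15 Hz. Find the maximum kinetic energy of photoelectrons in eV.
4.8012 eV

Using Einstein's photoelectric equation: KE_max = hf - φ

First, calculate the photon energy:
E_photon = hf = (6.626×10⁻³⁴ J·s)(2.220e+15 Hz)
E_photon = 9.1812 eV

Then, the maximum kinetic energy:
KE_max = E_photon - φ = 9.1812 eV - 4.38 eV = 4.8012 eV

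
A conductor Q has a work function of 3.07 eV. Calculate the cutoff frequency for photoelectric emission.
7.4232e+14 Hz

The threshold frequency is when the photon energy equals the work function:
hf₀ = φ

Solving for f₀:
f₀ = φ/h = (3.07 eV × 1.602×10⁻¹⁹ J/eV) / (6.626×10⁻³⁴ J·s)
f₀ = 7.4232e+14 Hz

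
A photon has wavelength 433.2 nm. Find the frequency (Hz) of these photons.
6.9204e+14 Hz

Using the wave equation: c = fλ

Solving for frequency:
f = c/λ = (3×10⁸ m/s) / (433.2×10⁻⁹ m)
f = 6.9204e+14 Hz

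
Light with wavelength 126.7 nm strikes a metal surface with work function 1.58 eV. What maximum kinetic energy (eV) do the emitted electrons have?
8.2057 eV

Using Einstein's photoelectric equation: KE_max = hf - φ = hc/λ - φ

First, calculate the photon energy:
E_photon = hc/λ = (6.626×10⁻³⁴ J·s)(3×10⁸ m/s) / (126.7×10⁻⁹ m)
E_photon = 9.7857 eV

Then, the maximum kinetic energy:
KE_max = E_photon - φ = 9.7857 eV - 1.58 eV = 8.2057 eV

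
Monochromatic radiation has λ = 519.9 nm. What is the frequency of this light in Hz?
5.7663e+14 Hz

Using the wave equation: c = fλ

Solving for frequency:
f = c/λ = (3×10⁸ m/s) / (519.9×10⁻⁹ m)
f = 5.7663e+14 Hz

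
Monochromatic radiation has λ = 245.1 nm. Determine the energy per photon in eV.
5.0585 eV

Using E = hf = hc/λ:

E = hc/λ = (6.626×10⁻³⁴ J·s)(3×10⁸ m/s) / (245.1×10⁻⁹ m)
E = 5.0585 eV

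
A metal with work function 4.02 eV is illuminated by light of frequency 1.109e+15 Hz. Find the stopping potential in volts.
0.5665 V

The stopping potential V_s satisfies: eV_s = KE_max

First, find KE_max using Einstein's equation:
E_photon = hf = (6.626×10⁻³⁴ J·s)(1.109e+15 Hz) = 4.5865 eV
KE_max = E_photon - φ = 4.5865 - 4.02 = 0.5665 eV

Since eV_s = KE_max:
V_s = KE_max/e = 0.5665 V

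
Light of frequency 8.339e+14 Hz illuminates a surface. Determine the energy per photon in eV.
3.4487 eV

Using E = hf:

E = hf = (6.626×10⁻³⁴ J·s)(8.339e+14 Hz)
E = 3.4487 eV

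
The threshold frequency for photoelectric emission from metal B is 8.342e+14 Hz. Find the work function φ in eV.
3.45 eV

At the threshold frequency, photon energy equals work function:
φ = hf₀

Calculating:
φ = (6.626×10⁻³⁴ J·s)(8.342e+14 Hz)
φ = 3.45 eV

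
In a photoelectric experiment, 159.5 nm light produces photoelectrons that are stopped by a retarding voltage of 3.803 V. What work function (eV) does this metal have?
3.97 eV

The stopping potential gives the maximum kinetic energy: KE_max = eV_s = 3.803 eV

From Einstein's photoelectric equation: KE_max = hc/λ - φ
Rearranging: φ = hc/λ - KE_max

Calculate photon energy:
E_photon = hc/λ = (6.626×10⁻³⁴ J·s)(3×10⁸ m/s) / (159.5×10⁻⁹ m) = 7.7733 eV

Therefore:
φ = 7.7733 - 3.803 = 3.97 eV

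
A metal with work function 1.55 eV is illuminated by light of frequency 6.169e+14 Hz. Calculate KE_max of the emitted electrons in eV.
1.0013 eV

Using Einstein's photoelectric equation: KE_max = hf - φ

First, calculate the photon energy:
E_photon = hf = (6.626×10⁻³⁴ J·s)(6.169e+14 Hz)
E_photon = 2.5513 eV

Then, the maximum kinetic energy:
KE_max = E_photon - φ = 2.5513 eV - 1.55 eV = 1.0013 eV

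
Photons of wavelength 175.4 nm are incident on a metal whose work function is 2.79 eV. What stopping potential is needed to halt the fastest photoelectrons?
4.2787 V

The stopping potential V_s satisfies: eV_s = KE_max

First, find KE_max using Einstein's equation:
E_photon = hc/λ = 7.0687 eV
KE_max = E_photon - φ = 7.0687 - 2.79 = 4.2787 eV

Since eV_s = KE_max:
V_s = KE_max/e = 4.2787 V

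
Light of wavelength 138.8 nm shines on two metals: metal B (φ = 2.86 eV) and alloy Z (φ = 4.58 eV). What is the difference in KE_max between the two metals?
1.7200 eV

Using KE_max = hc/λ - φ for each metal:

Photon energy: E = hc/λ = 8.9326 eV

For metal B (φ₁ = 2.86 eV):
KE₁ = E - φ₁ = 8.9326 - 2.86 = 6.0726 eV

For alloy Z (φ₂ = 4.58 eV):
KE₂ = E - φ₂ = 8.9326 - 4.58 = 4.3526 eV

Difference:
ΔKE = KE₁ - KE₂ = 6.0726 - 4.3526 = 1.7200 eV

Note: The difference equals the difference in work functions: 4.58 - 2.86 = 1.72 eV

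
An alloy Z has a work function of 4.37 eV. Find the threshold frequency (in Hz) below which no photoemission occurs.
1.0567e+15 Hz

The threshold frequency is when the photon energy equals the work function:
hf₀ = φ

Solving for f₀:
f₀ = φ/h = (4.37 eV × 1.602×10⁻¹⁹ J/eV) / (6.626×10⁻³⁴ J·s)
f₀ = 1.0567e+15 Hz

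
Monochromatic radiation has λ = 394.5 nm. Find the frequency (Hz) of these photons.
7.5993e+14 Hz

Using the wave equation: c = fλ

Solving for frequency:
f = c/λ = (3×10⁸ m/s) / (394.5×10⁻⁹ m)
f = 7.5993e+14 Hz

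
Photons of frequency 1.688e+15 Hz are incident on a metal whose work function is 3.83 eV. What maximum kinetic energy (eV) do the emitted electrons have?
3.1510 eV

Using Einstein's photoelectric equation: KE_max = hf - φ

First, calculate the photon energy:
E_photon = hf = (6.626×10⁻³⁴ J·s)(1.688e+15 Hz)
E_photon = 6.9810 eV

Then, the maximum kinetic energy:
KE_max = E_photon - φ = 6.9810 eV - 3.83 eV = 3.1510 eV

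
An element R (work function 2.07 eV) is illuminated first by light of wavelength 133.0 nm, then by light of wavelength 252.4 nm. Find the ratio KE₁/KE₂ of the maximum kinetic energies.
2.5516

Using Einstein's equation: KE_max = hc/λ - φ

For λ₁ = 133.0 nm:
E₁ = hc/λ₁ = 9.3221 eV
KE₁ = E₁ - φ = 9.3221 - 2.07 = 7.2521 eV

For λ₂ = 252.4 nm:
E₂ = hc/λ₂ = 4.9122 eV
KE₂ = E₂ - φ = 4.9122 - 2.07 = 2.8422 eV

Ratio: KE₁/KE₂ = 7.2521/2.8422 = 2.5516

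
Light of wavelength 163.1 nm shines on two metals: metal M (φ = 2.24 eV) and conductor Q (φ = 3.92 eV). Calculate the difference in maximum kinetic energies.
1.6800 eV

Using KE_max = hc/λ - φ for each metal:

Photon energy: E = hc/λ = 7.6017 eV

For metal M (φ₁ = 2.24 eV):
KE₁ = E - φ₁ = 7.6017 - 2.24 = 5.3617 eV

For conductor Q (φ₂ = 3.92 eV):
KE₂ = E - φ₂ = 7.6017 - 3.92 = 3.6817 eV

Difference:
ΔKE = KE₁ - KE₂ = 5.3617 - 3.6817 = 1.6800 eV

Note: The difference equals the difference in work functions: 3.92 - 2.24 = 1.68 eV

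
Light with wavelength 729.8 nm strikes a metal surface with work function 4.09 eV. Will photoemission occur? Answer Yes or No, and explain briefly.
No

For photoemission, the photon energy must exceed the work function.

Photon energy: E = hc/λ = 1.6989 eV
Work function: φ = 4.09 eV

Since E_photon (1.6989 eV) < φ (4.09 eV), photoemission will NOT occur.
The threshold wavelength is λ₀ = hc/φ = 303.1 nm.
Since 729.8 nm > 303.1 nm, the photons lack sufficient energy.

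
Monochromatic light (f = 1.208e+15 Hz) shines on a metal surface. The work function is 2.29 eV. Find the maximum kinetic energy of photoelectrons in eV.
2.7059 eV

Using Einstein's photoelectric equation: KE_max = hf - φ

First, calculate the photon energy:
E_photon = hf = (6.626×10⁻³⁴ J·s)(1.208e+15 Hz)
E_photon = 4.9959 eV

Then, the maximum kinetic energy:
KE_max = E_photon - φ = 4.9959 eV - 2.29 eV = 2.7059 eV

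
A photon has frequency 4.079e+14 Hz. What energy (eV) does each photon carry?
1.6869 eV

Using E = hf:

E = hf = (6.626×10⁻³⁴ J·s)(4.079e+14 Hz)
E = 1.6869 eV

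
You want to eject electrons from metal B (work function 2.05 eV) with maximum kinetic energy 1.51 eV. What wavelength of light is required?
348.27 nm

From Einstein's equation: KE_max = hc/λ - φ

Rearranging for λ:
hc/λ = KE_max + φ
λ = hc/(KE_max + φ)

Required photon energy:
E_photon = KE_max + φ = 1.51 + 2.05 = 3.56 eV

Required wavelength:
λ = hc/E_photon = (6.626×10⁻³⁴)(3×10⁸) / (3.56 × 1.602×10⁻¹⁹)
λ = 348.27 nm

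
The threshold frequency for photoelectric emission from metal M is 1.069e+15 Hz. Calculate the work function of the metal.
4.42 eV

At the threshold frequency, photon energy equals work function:
φ = hf₀

Calculating:
φ = (6.626×10⁻³⁴ J·s)(1.069e+15 Hz)
φ = 4.42 eV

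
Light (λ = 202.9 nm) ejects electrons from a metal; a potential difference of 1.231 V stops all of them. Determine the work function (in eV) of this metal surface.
4.88 eV

The stopping potential gives the maximum kinetic energy: KE_max = eV_s = 1.231 eV

From Einstein's photoelectric equation: KE_max = hc/λ - φ
Rearranging: φ = hc/λ - KE_max

Calculate photon energy:
E_photon = hc/λ = (6.626×10⁻³⁴ J·s)(3×10⁸ m/s) / (202.9×10⁻⁹ m) = 6.1106 eV

Therefore:
φ = 6.1106 - 1.231 = 4.88 eV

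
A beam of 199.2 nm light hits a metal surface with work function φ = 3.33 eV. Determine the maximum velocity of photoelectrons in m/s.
1.0090e+06 m/s

First, find the maximum kinetic energy:
E_photon = hc/λ = 6.2241 eV
KE_max = E_photon - φ = 6.2241 - 3.33 = 2.8941 eV

Convert to Joules: KE_max = 2.8941 × 1.602×10⁻¹⁹ J = 4.6369e-19 J

Then use KE = ½mv² to find velocity:
v = √(2·KE/m) = √(2 × 4.6369e-19 J / 9.109e-31 kg)
v = 1.0090e+06 m/s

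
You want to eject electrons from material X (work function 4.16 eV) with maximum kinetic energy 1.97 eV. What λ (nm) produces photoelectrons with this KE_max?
202.26 nm

From Einstein's equation: KE_max = hc/λ - φ

Rearranging for λ:
hc/λ = KE_max + φ
λ = hc/(KE_max + φ)

Required photon energy:
E_photon = KE_max + φ = 1.97 + 4.16 = 6.13 eV

Required wavelength:
λ = hc/E_photon = (6.626×10⁻³⁴)(3×10⁸) / (6.13 × 1.602×10⁻¹⁹)
λ = 202.26 nm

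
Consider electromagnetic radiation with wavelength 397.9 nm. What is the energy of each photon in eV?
3.1160 eV

Using E = hf = hc/λ:

E = hc/λ = (6.626×10⁻³⁴ J·s)(3×10⁸ m/s) / (397.9×10⁻⁹ m)
E = 3.1160 eV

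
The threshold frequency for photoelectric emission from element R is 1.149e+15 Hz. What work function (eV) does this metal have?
4.75 eV

At the threshold frequency, photon energy equals work function:
φ = hf₀

Calculating:
φ = (6.626×10⁻³⁴ J·s)(1.149e+15 Hz)
φ = 4.75 eV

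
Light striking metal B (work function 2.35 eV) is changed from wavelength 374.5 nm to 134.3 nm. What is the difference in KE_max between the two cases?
5.9212 eV

Using Einstein's equation: KE_max = hc/λ - φ

For λ₁ = 374.5 nm:
KE₁ = hc/λ₁ - φ = 3.3107 - 2.35 = 0.9607 eV

For λ₂ = 134.3 nm:
KE₂ = hc/λ₂ - φ = 9.2319 - 2.35 = 6.8819 eV

Change in KE:
ΔKE = KE₂ - KE₁ = 6.8819 - 0.9607 = 5.9212 eV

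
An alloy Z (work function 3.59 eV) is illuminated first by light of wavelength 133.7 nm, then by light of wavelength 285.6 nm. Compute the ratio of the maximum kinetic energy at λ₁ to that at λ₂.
7.5658

Using Einstein's equation: KE_max = hc/λ - φ

For λ₁ = 133.7 nm:
E₁ = hc/λ₁ = 9.2733 eV
KE₁ = E₁ - φ = 9.2733 - 3.59 = 5.6833 eV

For λ₂ = 285.6 nm:
E₂ = hc/λ₂ = 4.3412 eV
KE₂ = E₂ - φ = 4.3412 - 3.59 = 0.7512 eV

Ratio: KE₁/KE₂ = 5.6833/0.7512 = 7.5658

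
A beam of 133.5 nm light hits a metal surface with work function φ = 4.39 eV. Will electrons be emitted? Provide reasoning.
Yes

For photoemission, the photon energy must exceed the work function.

Photon energy: E = hc/λ = 9.2872 eV
Work function: φ = 4.39 eV

Since E_photon (9.2872 eV) > φ (4.39 eV), photoemission WILL occur.
The threshold wavelength is λ₀ = hc/φ = 282.4 nm.
Since 133.5 nm < 282.4 nm, the light has sufficient energy.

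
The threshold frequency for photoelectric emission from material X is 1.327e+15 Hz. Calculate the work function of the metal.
5.49 eV

At the threshold frequency, photon energy equals work function:
φ = hf₀

Calculating:
φ = (6.626×10⁻³⁴ J·s)(1.327e+15 Hz)
φ = 5.49 eV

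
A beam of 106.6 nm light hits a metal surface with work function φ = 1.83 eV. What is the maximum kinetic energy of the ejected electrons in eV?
9.8008 eV

Using Einstein's photoelectric equation: KE_max = hf - φ = hc/λ - φ

First, calculate the photon energy:
E_photon = hc/λ = (6.626×10⁻³⁴ J·s)(3×10⁸ m/s) / (106.6×10⁻⁹ m)
E_photon = 11.6308 eV

Then, the maximum kinetic energy:
KE_max = E_photon - φ = 11.6308 eV - 1.83 eV = 9.8008 eV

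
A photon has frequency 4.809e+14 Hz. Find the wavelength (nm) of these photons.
623.40 nm

Using the wave equation: c = fλ

Solving for wavelength:
λ = c/f = (3×10⁸ m/s) / (4.809e+14 Hz)
λ = 623.40 nm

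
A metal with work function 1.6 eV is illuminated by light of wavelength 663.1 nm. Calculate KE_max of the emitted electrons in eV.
0.2698 eV

Using Einstein's photoelectric equation: KE_max = hf - φ = hc/λ - φ

First, calculate the photon energy:
E_photon = hc/λ = (6.626×10⁻³⁴ J·s)(3×10⁸ m/s) / (663.1×10⁻⁹ m)
E_photon = 1.8698 eV

Then, the maximum kinetic energy:
KE_max = E_photon - φ = 1.8698 eV - 1.6 eV = 0.2698 eV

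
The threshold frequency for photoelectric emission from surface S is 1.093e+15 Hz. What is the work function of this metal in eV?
4.52 eV

At the threshold frequency, photon energy equals work function:
φ = hf₀

Calculating:
φ = (6.626×10⁻³⁴ J·s)(1.093e+15 Hz)
φ = 4.52 eV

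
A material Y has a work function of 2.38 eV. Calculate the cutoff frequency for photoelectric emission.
5.7548e+14 Hz

The threshold frequency is when the photon energy equals the work function:
hf₀ = φ

Solving for f₀:
f₀ = φ/h = (2.38 eV × 1.602×10⁻¹⁹ J/eV) / (6.626×10⁻³⁴ J·s)
f₀ = 5.7548e+14 Hz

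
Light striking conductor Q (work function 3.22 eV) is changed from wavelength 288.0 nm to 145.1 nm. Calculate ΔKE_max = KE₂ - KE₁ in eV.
4.2397 eV

Using Einstein's equation: KE_max = hc/λ - φ

For λ₁ = 288.0 nm:
KE₁ = hc/λ₁ - φ = 4.3050 - 3.22 = 1.0850 eV

For λ₂ = 145.1 nm:
KE₂ = hc/λ₂ - φ = 8.5447 - 3.22 = 5.3247 eV

Change in KE:
ΔKE = KE₂ - KE₁ = 5.3247 - 1.0850 = 4.2397 eV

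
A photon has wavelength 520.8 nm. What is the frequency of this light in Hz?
5.7564e+14 Hz

Using the wave equation: c = fλ

Solving for frequency:
f = c/λ = (3×10⁸ m/s) / (520.8×10⁻⁹ m)
f = 5.7564e+14 Hz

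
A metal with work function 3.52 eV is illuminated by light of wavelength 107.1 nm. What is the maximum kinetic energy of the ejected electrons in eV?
8.0565 eV

Using Einstein's photoelectric equation: KE_max = hf - φ = hc/λ - φ

First, calculate the photon energy:
E_photon = hc/λ = (6.626×10⁻³⁴ J·s)(3×10⁸ m/s) / (107.1×10⁻⁹ m)
E_photon = 11.5765 eV

Then, the maximum kinetic energy:
KE_max = E_photon - φ = 11.5765 eV - 3.52 eV = 8.0565 eV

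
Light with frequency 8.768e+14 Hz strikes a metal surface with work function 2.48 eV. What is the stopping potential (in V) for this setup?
1.1462 V

The stopping potential V_s satisfies: eV_s = KE_max

First, find KE_max using Einstein's equation:
E_photon = hf = (6.626×10⁻³⁴ J·s)(8.768e+14 Hz) = 3.6262 eV
KE_max = E_photon - φ = 3.6262 - 2.48 = 1.1462 eV

Since eV_s = KE_max:
V_s = KE_max/e = 1.1462 V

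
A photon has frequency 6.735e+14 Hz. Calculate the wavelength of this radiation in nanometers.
445.13 nm

Using the wave equation: c = fλ

Solving for wavelength:
λ = c/f = (3×10⁸ m/s) / (6.735e+14 Hz)
λ = 445.13 nm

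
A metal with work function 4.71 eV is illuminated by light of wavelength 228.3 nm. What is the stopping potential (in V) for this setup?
0.7208 V

The stopping potential V_s satisfies: eV_s = KE_max

First, find KE_max using Einstein's equation:
E_photon = hc/λ = 5.4308 eV
KE_max = E_photon - φ = 5.4308 - 4.71 = 0.7208 eV

Since eV_s = KE_max:
V_s = KE_max/e = 0.7208 V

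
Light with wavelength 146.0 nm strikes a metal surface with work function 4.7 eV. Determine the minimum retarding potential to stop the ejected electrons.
3.7921 V

The stopping potential V_s satisfies: eV_s = KE_max

First, find KE_max using Einstein's equation:
E_photon = hc/λ = 8.4921 eV
KE_max = E_photon - φ = 8.4921 - 4.7 = 3.7921 eV

Since eV_s = KE_max:
V_s = KE_max/e = 3.7921 V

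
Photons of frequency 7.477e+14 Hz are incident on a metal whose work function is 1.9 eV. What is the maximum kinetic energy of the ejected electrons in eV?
1.1922 eV

Using Einstein's photoelectric equation: KE_max = hf - φ

First, calculate the photon energy:
E_photon = hf = (6.626×10⁻³⁴ J·s)(7.477e+14 Hz)
E_photon = 3.0922 eV

Then, the maximum kinetic energy:
KE_max = E_photon - φ = 3.0922 eV - 1.9 eV = 1.1922 eV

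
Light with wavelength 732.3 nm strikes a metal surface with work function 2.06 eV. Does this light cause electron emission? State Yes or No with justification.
No

For photoemission, the photon energy must exceed the work function.

Photon energy: E = hc/λ = 1.6931 eV
Work function: φ = 2.06 eV

Since E_photon (1.6931 eV) < φ (2.06 eV), photoemission will NOT occur.
The threshold wavelength is λ₀ = hc/φ = 601.9 nm.
Since 732.3 nm > 601.9 nm, the photons lack sufficient energy.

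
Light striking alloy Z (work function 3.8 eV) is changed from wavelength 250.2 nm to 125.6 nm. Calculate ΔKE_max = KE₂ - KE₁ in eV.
4.9159 eV

Using Einstein's equation: KE_max = hc/λ - φ

For λ₁ = 250.2 nm:
KE₁ = hc/λ₁ - φ = 4.9554 - 3.8 = 1.1554 eV

For λ₂ = 125.6 nm:
KE₂ = hc/λ₂ - φ = 9.8714 - 3.8 = 6.0714 eV

Change in KE:
ΔKE = KE₂ - KE₁ = 6.0714 - 1.1554 = 4.9159 eV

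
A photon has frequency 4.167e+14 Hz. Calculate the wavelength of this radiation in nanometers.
719.44 nm

Using the wave equation: c = fλ

Solving for wavelength:
λ = c/f = (3×10⁸ m/s) / (4.167e+14 Hz)
λ = 719.44 nm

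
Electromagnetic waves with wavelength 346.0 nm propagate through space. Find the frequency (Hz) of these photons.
8.6645e+14 Hz

Using the wave equation: c = fλ

Solving for frequency:
f = c/λ = (3×10⁸ m/s) / (346.0×10⁻⁹ m)
f = 8.6645e+14 Hz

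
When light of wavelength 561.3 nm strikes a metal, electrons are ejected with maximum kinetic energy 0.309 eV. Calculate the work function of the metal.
1.90 eV

From Einstein's photoelectric equation: KE_max = hf - φ = hc/λ - φ

Rearranging for φ:
φ = hc/λ - KE_max

Calculate photon energy:
E_photon = hc/λ = 2.2089 eV

Therefore:
φ = 2.2089 - 0.309 = 1.90 eV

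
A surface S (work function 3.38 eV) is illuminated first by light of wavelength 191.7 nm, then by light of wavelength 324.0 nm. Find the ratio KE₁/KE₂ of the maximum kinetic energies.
6.9125

Using Einstein's equation: KE_max = hc/λ - φ

For λ₁ = 191.7 nm:
E₁ = hc/λ₁ = 6.4676 eV
KE₁ = E₁ - φ = 6.4676 - 3.38 = 3.0876 eV

For λ₂ = 324.0 nm:
E₂ = hc/λ₂ = 3.8267 eV
KE₂ = E₂ - φ = 3.8267 - 3.38 = 0.4467 eV

Ratio: KE₁/KE₂ = 3.0876/0.4467 = 6.9125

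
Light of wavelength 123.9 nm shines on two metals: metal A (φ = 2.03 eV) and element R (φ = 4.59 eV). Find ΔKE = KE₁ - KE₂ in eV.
2.5600 eV

Using KE_max = hc/λ - φ for each metal:

Photon energy: E = hc/λ = 10.0068 eV

For metal A (φ₁ = 2.03 eV):
KE₁ = E - φ₁ = 10.0068 - 2.03 = 7.9768 eV

For element R (φ₂ = 4.59 eV):
KE₂ = E - φ₂ = 10.0068 - 4.59 = 5.4168 eV

Difference:
ΔKE = KE₁ - KE₂ = 7.9768 - 5.4168 = 2.5600 eV

Note: The difference equals the difference in work functions: 4.59 - 2.03 = 2.56 eV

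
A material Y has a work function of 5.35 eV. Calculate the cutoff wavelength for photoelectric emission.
231.75 nm

The threshold wavelength is when the photon energy equals the work function:
hc/λ₀ = φ

Solving for λ₀:
λ₀ = hc/φ = (6.626×10⁻³⁴ J·s)(3×10⁸ m/s) / (5.35 eV × 1.602×10⁻¹⁹ J/eV)
λ₀ = 231.75 nm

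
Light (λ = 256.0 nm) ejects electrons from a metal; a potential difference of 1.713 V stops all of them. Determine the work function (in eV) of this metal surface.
3.13 eV

The stopping potential gives the maximum kinetic energy: KE_max = eV_s = 1.713 eV

From Einstein's photoelectric equation: KE_max = hc/λ - φ
Rearranging: φ = hc/λ - KE_max

Calculate photon energy:
E_photon = hc/λ = (6.626×10⁻³⁴ J·s)(3×10⁸ m/s) / (256.0×10⁻⁹ m) = 4.8431 eV

Therefore:
φ = 4.8431 - 1.713 = 3.13 eV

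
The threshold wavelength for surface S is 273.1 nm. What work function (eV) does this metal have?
4.54 eV

At the threshold wavelength, photon energy equals work function:
φ = hc/λ₀

Calculating:
φ = (6.626×10⁻³⁴ J·s)(3×10⁸ m/s) / (273.1×10⁻⁹ m)
φ = 4.54 eV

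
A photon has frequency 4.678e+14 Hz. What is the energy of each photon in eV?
1.9347 eV

Using E = hf:

E = hf = (6.626×10⁻³⁴ J·s)(4.678e+14 Hz)
E = 1.9347 eV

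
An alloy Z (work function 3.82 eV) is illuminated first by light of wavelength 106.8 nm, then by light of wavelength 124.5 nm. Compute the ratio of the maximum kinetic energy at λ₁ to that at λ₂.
1.2689

Using Einstein's equation: KE_max = hc/λ - φ

For λ₁ = 106.8 nm:
E₁ = hc/λ₁ = 11.6090 eV
KE₁ = E₁ - φ = 11.6090 - 3.82 = 7.7890 eV

For λ₂ = 124.5 nm:
E₂ = hc/λ₂ = 9.9586 eV
KE₂ = E₂ - φ = 9.9586 - 3.82 = 6.1386 eV

Ratio: KE₁/KE₂ = 7.7890/6.1386 = 1.2689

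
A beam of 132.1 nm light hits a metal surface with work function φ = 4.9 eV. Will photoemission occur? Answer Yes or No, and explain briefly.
Yes

For photoemission, the photon energy must exceed the work function.

Photon energy: E = hc/λ = 9.3856 eV
Work function: φ = 4.9 eV

Since E_photon (9.3856 eV) > φ (4.9 eV), photoemission WILL occur.
The threshold wavelength is λ₀ = hc/φ = 253.0 nm.
Since 132.1 nm < 253.0 nm, the light has sufficient energy.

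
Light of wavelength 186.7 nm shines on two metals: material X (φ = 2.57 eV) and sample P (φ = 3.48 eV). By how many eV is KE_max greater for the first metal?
0.9100 eV

Using KE_max = hc/λ - φ for each metal:

Photon energy: E = hc/λ = 6.6408 eV

For material X (φ₁ = 2.57 eV):
KE₁ = E - φ₁ = 6.6408 - 2.57 = 4.0708 eV

For sample P (φ₂ = 3.48 eV):
KE₂ = E - φ₂ = 6.6408 - 3.48 = 3.1608 eV

Difference:
ΔKE = KE₁ - KE₂ = 4.0708 - 3.1608 = 0.9100 eV

Note: The difference equals the difference in work functions: 3.48 - 2.57 = 0.91 eV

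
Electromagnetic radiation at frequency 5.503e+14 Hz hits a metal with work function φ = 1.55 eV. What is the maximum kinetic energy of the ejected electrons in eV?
0.7259 eV

Using Einstein's photoelectric equation: KE_max = hf - φ

First, calculate the photon energy:
E_photon = hf = (6.626×10⁻³⁴ J·s)(5.503e+14 Hz)
E_photon = 2.2759 eV

Then, the maximum kinetic energy:
KE_max = E_photon - φ = 2.2759 eV - 1.55 eV = 0.7259 eV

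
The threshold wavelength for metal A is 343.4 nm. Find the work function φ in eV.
3.61 eV

At the threshold wavelength, photon energy equals work function:
φ = hc/λ₀

Calculating:
φ = (6.626×10⁻³⁴ J·s)(3×10⁸ m/s) / (343.4×10⁻⁹ m)
φ = 3.61 eV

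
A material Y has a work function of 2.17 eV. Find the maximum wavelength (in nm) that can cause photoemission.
571.36 nm

The threshold wavelength is when the photon energy equals the work function:
hc/λ₀ = φ

Solving for λ₀:
λ₀ = hc/φ = (6.626×10⁻³⁴ J·s)(3×10⁸ m/s) / (2.17 eV × 1.602×10⁻¹⁹ J/eV)
λ₀ = 571.36 nm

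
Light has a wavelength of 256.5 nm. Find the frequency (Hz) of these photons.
1.1688e+15 Hz

Using the wave equation: c = fλ

Solving for frequency:
f = c/λ = (3×10⁸ m/s) / (256.5×10⁻⁹ m)
f = 1.1688e+15 Hz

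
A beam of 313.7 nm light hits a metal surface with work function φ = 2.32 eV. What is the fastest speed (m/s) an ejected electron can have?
7.5775e+05 m/s

First, find the maximum kinetic energy:
E_photon = hc/λ = 3.9523 eV
KE_max = E_photon - φ = 3.9523 - 2.32 = 1.6323 eV

Convert to Joules: KE_max = 1.6323 × 1.602×10⁻¹⁹ J = 2.6153e-19 J

Then use KE = ½mv² to find velocity:
v = √(2·KE/m) = √(2 × 2.6153e-19 J / 9.109e-31 kg)
v = 7.5775e+05 m/s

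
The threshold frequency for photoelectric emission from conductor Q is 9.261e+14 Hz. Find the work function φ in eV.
3.83 eV

At the threshold frequency, photon energy equals work function:
φ = hf₀

Calculating:
φ = (6.626×10⁻³⁴ J·s)(9.261e+14 Hz)
φ = 3.83 eV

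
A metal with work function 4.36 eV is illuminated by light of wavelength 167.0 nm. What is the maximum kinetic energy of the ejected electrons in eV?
3.0642 eV

Using Einstein's photoelectric equation: KE_max = hf - φ = hc/λ - φ

First, calculate the photon energy:
E_photon = hc/λ = (6.626×10⁻³⁴ J·s)(3×10⁸ m/s) / (167.0×10⁻⁹ m)
E_photon = 7.4242 eV

Then, the maximum kinetic energy:
KE_max = E_photon - φ = 7.4242 eV - 4.36 eV = 3.0642 eV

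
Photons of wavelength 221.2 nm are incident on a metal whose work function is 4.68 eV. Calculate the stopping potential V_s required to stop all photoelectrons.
0.9251 V

The stopping potential V_s satisfies: eV_s = KE_max

First, find KE_max using Einstein's equation:
E_photon = hc/λ = 5.6051 eV
KE_max = E_photon - φ = 5.6051 - 4.68 = 0.9251 eV

Since eV_s = KE_max:
V_s = KE_max/e = 0.9251 V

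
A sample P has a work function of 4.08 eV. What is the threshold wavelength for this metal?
303.88 nm

The threshold wavelength is when the photon energy equals the work function:
hc/λ₀ = φ

Solving for λ₀:
λ₀ = hc/φ = (6.626×10⁻³⁴ J·s)(3×10⁸ m/s) / (4.08 eV × 1.602×10⁻¹⁹ J/eV)
λ₀ = 303.88 nm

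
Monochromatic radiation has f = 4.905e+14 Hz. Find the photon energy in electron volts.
2.0285 eV

Using E = hf:

E = hf = (6.626×10⁻³⁴ J·s)(4.905e+14 Hz)
E = 2.0285 eV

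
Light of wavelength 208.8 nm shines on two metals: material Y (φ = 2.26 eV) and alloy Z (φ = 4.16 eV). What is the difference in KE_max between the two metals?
1.9000 eV

Using KE_max = hc/λ - φ for each metal:

Photon energy: E = hc/λ = 5.9379 eV

For material Y (φ₁ = 2.26 eV):
KE₁ = E - φ₁ = 5.9379 - 2.26 = 3.6779 eV

For alloy Z (φ₂ = 4.16 eV):
KE₂ = E - φ₂ = 5.9379 - 4.16 = 1.7779 eV

Difference:
ΔKE = KE₁ - KE₂ = 3.6779 - 1.7779 = 1.9000 eV

Note: The difference equals the difference in work functions: 4.16 - 2.26 = 1.90 eV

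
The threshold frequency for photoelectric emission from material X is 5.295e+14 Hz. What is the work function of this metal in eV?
2.19 eV

At the threshold frequency, photon energy equals work function:
φ = hf₀

Calculating:
φ = (6.626×10⁻³⁴ J·s)(5.295e+14 Hz)
φ = 2.19 eV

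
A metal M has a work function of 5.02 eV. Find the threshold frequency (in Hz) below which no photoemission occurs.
1.2138e+15 Hz

The threshold frequency is when the photon energy equals the work function:
hf₀ = φ

Solving for f₀:
f₀ = φ/h = (5.02 eV × 1.602×10⁻¹⁹ J/eV) / (6.626×10⁻³⁴ J·s)
f₀ = 1.2138e+15 Hz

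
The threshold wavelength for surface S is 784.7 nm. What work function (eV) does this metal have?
1.58 eV

At the threshold wavelength, photon energy equals work function:
φ = hc/λ₀

Calculating:
φ = (6.626×10⁻³⁴ J·s)(3×10⁸ m/s) / (784.7×10⁻⁹ m)
φ = 1.58 eV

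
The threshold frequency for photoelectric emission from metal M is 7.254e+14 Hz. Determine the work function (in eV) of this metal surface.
3.00 eV

At the threshold frequency, photon energy equals work function:
φ = hf₀

Calculating:
φ = (6.626×10⁻³⁴ J·s)(7.254e+14 Hz)
φ = 3.00 eV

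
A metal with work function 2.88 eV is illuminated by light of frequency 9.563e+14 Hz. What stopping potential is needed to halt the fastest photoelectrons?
1.0749 V

The stopping potential V_s satisfies: eV_s = KE_max

First, find KE_max using Einstein's equation:
E_photon = hf = (6.626×10⁻³⁴ J·s)(9.563e+14 Hz) = 3.9549 eV
KE_max = E_photon - φ = 3.9549 - 2.88 = 1.0749 eV

Since eV_s = KE_max:
V_s = KE_max/e = 1.0749 V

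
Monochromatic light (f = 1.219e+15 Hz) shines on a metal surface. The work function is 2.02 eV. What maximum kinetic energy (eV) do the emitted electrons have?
3.0214 eV

Using Einstein's photoelectric equation: KE_max = hf - φ

First, calculate the photon energy:
E_photon = hf = (6.626×10⁻³⁴ J·s)(1.219e+15 Hz)
E_photon = 5.0414 eV

Then, the maximum kinetic energy:
KE_max = E_photon - φ = 5.0414 eV - 2.02 eV = 3.0214 eV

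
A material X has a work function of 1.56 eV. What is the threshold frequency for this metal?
3.7721e+14 Hz

The threshold frequency is when the photon energy equals the work function:
hf₀ = φ

Solving for f₀:
f₀ = φ/h = (1.56 eV × 1.602×10⁻¹⁹ J/eV) / (6.626×10⁻³⁴ J·s)
f₀ = 3.7721e+14 Hz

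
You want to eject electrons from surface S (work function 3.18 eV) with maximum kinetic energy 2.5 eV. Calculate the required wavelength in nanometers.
218.28 nm

From Einstein's equation: KE_max = hc/λ - φ

Rearranging for λ:
hc/λ = KE_max + φ
λ = hc/(KE_max + φ)

Required photon energy:
E_photon = KE_max + φ = 2.5 + 3.18 = 5.68 eV

Required wavelength:
λ = hc/E_photon = (6.626×10⁻³⁴)(3×10⁸) / (5.68 × 1.602×10⁻¹⁹)
λ = 218.28 nm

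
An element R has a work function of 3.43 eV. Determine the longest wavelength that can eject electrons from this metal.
361.47 nm

The threshold wavelength is when the photon energy equals the work function:
hc/λ₀ = φ

Solving for λ₀:
λ₀ = hc/φ = (6.626×10⁻³⁴ J·s)(3×10⁸ m/s) / (3.43 eV × 1.602×10⁻¹⁹ J/eV)
λ₀ = 361.47 nm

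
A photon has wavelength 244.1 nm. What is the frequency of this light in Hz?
1.2282e+15 Hz

Using the wave equation: c = fλ

Solving for frequency:
f = c/λ = (3×10⁸ m/s) / (244.1×10⁻⁹ m)
f = 1.2282e+15 Hz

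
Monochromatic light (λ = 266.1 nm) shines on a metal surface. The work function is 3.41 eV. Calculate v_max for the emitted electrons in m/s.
6.6292e+05 m/s

First, find the maximum kinetic energy:
E_photon = hc/λ = 4.6593 eV
KE_max = E_photon - φ = 4.6593 - 3.41 = 1.2493 eV

Convert to Joules: KE_max = 1.2493 × 1.602×10⁻¹⁹ J = 2.0016e-19 J

Then use KE = ½mv² to find velocity:
v = √(2·KE/m) = √(2 × 2.0016e-19 J / 9.109e-31 kg)
v = 6.6292e+05 m/s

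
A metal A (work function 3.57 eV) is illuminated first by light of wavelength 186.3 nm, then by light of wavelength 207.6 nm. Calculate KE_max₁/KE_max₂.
1.2842

Using Einstein's equation: KE_max = hc/λ - φ

For λ₁ = 186.3 nm:
E₁ = hc/λ₁ = 6.6551 eV
KE₁ = E₁ - φ = 6.6551 - 3.57 = 3.0851 eV

For λ₂ = 207.6 nm:
E₂ = hc/λ₂ = 5.9723 eV
KE₂ = E₂ - φ = 5.9723 - 3.57 = 2.4023 eV

Ratio: KE₁/KE₂ = 3.0851/2.4023 = 1.2842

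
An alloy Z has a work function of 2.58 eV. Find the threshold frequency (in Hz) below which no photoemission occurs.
6.2384e+14 Hz

The threshold frequency is when the photon energy equals the work function:
hf₀ = φ

Solving for f₀:
f₀ = φ/h = (2.58 eV × 1.602×10⁻¹⁹ J/eV) / (6.626×10⁻³⁴ J·s)
f₀ = 6.2384e+14 Hz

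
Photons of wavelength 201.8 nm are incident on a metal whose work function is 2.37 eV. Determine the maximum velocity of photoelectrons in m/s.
1.1522e+06 m/s

First, find the maximum kinetic energy:
E_photon = hc/λ = 6.1439 eV
KE_max = E_photon - φ = 6.1439 - 2.37 = 3.7739 eV

Convert to Joules: KE_max = 3.7739 × 1.602×10⁻¹⁹ J = 6.0465e-19 J

Then use KE = ½mv² to find velocity:
v = √(2·KE/m) = √(2 × 6.0465e-19 J / 9.109e-31 kg)
v = 1.1522e+06 m/s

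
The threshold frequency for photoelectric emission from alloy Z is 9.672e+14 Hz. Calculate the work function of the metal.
4.00 eV

At the threshold frequency, photon energy equals work function:
φ = hf₀

Calculating:
φ = (6.626×10⁻³⁴ J·s)(9.672e+14 Hz)
φ = 4.00 eV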